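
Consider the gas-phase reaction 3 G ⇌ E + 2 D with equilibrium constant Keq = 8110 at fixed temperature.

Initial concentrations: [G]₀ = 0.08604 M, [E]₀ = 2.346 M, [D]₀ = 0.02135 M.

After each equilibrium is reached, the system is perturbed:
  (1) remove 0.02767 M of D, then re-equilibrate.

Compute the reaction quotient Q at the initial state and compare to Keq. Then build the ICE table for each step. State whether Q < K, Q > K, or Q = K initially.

Q₀ = 1.679; Q < K (proceeds forward)

Q₀ = 1.679 vs Keq = 8110 ⇒ Q<K, forward
Step 1:
                   G          E          D
  I          0.08604      2.346    0.02135
  C         -0.07465    0.02488    0.04977
  E          0.01139      2.371    0.07112
  solve Keq expr → x = 0.02488; check Q = 8110
Then remove 0.02767 M of D.
Step 2:
                   G          E          D
  I          0.01139      2.371    0.04345
  C        -0.002944 9.8123e-04   0.001962
  E         0.008448      2.372    0.04541
  solve Keq expr → x = 9.8123e-04; check Q = 8110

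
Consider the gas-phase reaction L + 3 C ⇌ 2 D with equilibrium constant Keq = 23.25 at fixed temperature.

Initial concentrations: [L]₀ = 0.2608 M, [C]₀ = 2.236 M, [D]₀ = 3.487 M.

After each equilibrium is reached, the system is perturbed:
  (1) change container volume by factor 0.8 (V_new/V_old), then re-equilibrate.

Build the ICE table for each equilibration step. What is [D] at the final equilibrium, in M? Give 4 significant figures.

[D]_eq = 4.804 M

Q₀ = 4.17 vs Keq = 23.25 ⇒ Q<K, forward
Step 1:
                   L          C          D
  I           0.2608      2.236      3.487
  C          -0.1515    -0.4546      0.303
  E           0.1093      1.781       3.79
  solve Keq expr → x = 0.1515; check Q = 23.25
Then change container volume by factor 0.8 (V_new/V_old).
Step 2:
                   L          C          D
  I           0.1366      2.227      4.738
  C         -0.03338    -0.1002    0.06677
  E           0.1032      2.127      4.804
  solve Keq expr → x = 0.03338; check Q = 23.25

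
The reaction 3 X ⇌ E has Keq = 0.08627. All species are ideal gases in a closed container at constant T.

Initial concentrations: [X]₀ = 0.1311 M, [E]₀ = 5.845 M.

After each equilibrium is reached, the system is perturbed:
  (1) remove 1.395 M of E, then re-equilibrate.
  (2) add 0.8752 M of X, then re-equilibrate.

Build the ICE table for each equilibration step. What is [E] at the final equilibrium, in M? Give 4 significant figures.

Q₀ = 2594 vs Keq = 0.08627 ⇒ Q>K, reverse
Step 1:
                   X          E
  Initial     0.1311      5.845
  Change       3.641     -1.214
  Equil        3.772      4.631
  solve Keq expr → x = -1.214; check Q = 0.08627
Then remove 1.395 M of E.
Step 2:
                   X          E
  Initial      3.772      3.236
  Change     -0.3815     0.1272
  Equil        3.391      3.363
  solve Keq expr → x = 0.1272; check Q = 0.08627
Then add 0.8752 M of X.
Step 3:
                   X          E
  Initial      4.266      3.363
  Change      -0.789      0.263
  Equil        3.477      3.626
  solve Keq expr → x = 0.263; check Q = 0.08627

[E]_eq = 3.626 M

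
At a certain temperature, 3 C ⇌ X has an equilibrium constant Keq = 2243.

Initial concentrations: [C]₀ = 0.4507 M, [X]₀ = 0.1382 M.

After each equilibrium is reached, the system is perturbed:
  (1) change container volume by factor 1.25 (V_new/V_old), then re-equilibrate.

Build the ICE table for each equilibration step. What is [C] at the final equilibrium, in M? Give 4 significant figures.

Q₀ = 1.51 vs Keq = 2243 ⇒ Q<K, forward
Step 1:
                    C           X
  I            0.4507      0.1382
  C           -0.4012      0.1337
  E           0.04949      0.2719
  solve Keq expr → x = 0.1337; check Q = 2243
Then change container volume by factor 1.25 (V_new/V_old).
Step 2:
                    C           X
  I           0.03959      0.2175
  C          0.006205   -0.002068
  E            0.0458      0.2155
  solve Keq expr → x = -0.002068; check Q = 2243

[C]_eq = 0.0458 M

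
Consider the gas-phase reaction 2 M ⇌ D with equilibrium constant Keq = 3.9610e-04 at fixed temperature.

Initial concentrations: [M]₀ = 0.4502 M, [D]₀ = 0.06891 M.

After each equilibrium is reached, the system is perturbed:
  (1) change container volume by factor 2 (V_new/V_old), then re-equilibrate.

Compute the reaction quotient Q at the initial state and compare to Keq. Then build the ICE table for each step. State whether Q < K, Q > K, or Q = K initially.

Q₀ = 0.34; Q > K (proceeds reverse)

Q₀ = 0.34 vs Keq = 3.9610e-04 ⇒ Q>K, reverse
Step 1:
                  M         D
  init       0.4502   0.06891
  Δ          0.1375  -0.06877
  eq         0.5877 1.3683e-04
  solve Keq expr → x = -0.06877; check Q = 3.9610e-04
Then change container volume by factor 2 (V_new/V_old).
Step 2:
                  M         D
  init       0.2939 6.8416e-05
  Δ       6.8384e-05 -3.4192e-05
  eq         0.2939 3.4224e-05
  solve Keq expr → x = -3.4192e-05; check Q = 3.9610e-04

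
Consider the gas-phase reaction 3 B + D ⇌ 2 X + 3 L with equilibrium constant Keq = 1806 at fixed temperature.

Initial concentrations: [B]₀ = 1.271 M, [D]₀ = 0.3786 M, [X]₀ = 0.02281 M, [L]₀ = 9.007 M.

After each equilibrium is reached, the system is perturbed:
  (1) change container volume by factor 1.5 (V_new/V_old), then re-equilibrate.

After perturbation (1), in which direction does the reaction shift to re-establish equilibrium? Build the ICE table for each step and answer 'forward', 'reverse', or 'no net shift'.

Direction: forward

Q₀ = 0.4891 vs Keq = 1806 ⇒ Q<K, forward
Step 1:
                  B         D         X         L
  I           1.271    0.3786   0.02281     9.007
  C         -0.5498   -0.1833    0.3665    0.5498
  E          0.7212    0.1953    0.3894     9.557
  solve Keq expr → x = 0.1833; check Q = 1806
Then change container volume by factor 1.5 (V_new/V_old).
Step 2:
                  B         D         X         L
  I          0.4808    0.1302    0.2596     6.371
  C        -0.02793 -0.009311   0.01862   0.02793
  E          0.4529    0.1209    0.2782     6.399
  solve Keq expr → x = 0.009311; check Q = 1806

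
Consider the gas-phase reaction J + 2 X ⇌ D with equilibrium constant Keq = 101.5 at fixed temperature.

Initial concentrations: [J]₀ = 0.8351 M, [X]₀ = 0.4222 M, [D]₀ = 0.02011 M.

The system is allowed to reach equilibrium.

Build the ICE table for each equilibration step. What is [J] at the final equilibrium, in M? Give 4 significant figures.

[J]_eq = 0.6517 M

Q₀ = 0.1351 vs Keq = 101.5 ⇒ Q<K, forward
Step 1:
                   J          X          D
  init        0.8351     0.4222    0.02011
  Δ          -0.1834    -0.3667     0.1834
  eq          0.6517    0.05546     0.2035
  solve Keq expr → x = 0.1834; check Q = 101.5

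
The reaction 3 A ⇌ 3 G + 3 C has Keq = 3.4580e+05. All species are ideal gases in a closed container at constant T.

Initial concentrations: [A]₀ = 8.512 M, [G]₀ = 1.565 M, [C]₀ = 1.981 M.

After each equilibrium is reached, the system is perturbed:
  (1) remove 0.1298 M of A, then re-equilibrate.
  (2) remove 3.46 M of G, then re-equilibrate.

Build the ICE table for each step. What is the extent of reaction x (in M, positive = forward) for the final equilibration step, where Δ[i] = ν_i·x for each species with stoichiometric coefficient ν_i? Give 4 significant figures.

Q₀ = 0.04832 vs Keq = 3.4580e+05 ⇒ Q<K, forward
Step 1:
                  A         G         C
  Initial     8.512     1.565     1.981
  Change     -7.332     7.332     7.332
  Equil        1.18     8.897     9.313
  solve Keq expr → x = 2.444; check Q = 3.4580e+05
Then remove 0.1298 M of A.
Step 2:
                  A         G         C
  Initial     1.051     8.897     9.313
  Change     0.1032   -0.1032   -0.1032
  Equil       1.154     8.793     9.209
  solve Keq expr → x = -0.03439; check Q = 3.4580e+05
Then remove 3.46 M of G.
Step 3:
                  A         G         C
  Initial     1.154     5.333     9.209
  Change    -0.3744    0.3744    0.3744
  Equil      0.7794     5.708     9.584
  solve Keq expr → x = 0.1248; check Q = 3.4580e+05

x = 0.1248 M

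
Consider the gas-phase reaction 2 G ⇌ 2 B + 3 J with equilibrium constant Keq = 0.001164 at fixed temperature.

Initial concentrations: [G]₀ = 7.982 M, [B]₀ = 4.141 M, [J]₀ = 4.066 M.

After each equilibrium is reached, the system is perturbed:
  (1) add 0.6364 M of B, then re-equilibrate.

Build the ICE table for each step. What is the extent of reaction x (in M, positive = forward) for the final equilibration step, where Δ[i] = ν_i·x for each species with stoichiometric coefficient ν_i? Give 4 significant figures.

x = -0.0216 M

Q₀ = 18.09 vs Keq = 0.001164 ⇒ Q>K, reverse
Step 1:
                   G          B          J
  I            7.982      4.141      4.066
  C            2.472     -2.472     -3.709
  E            10.45      1.669     0.3575
  solve Keq expr → x = -1.236; check Q = 0.001164
Then add 0.6364 M of B.
Step 2:
                   G          B          J
  I            10.45      2.305     0.3575
  C          0.04321   -0.04321   -0.06481
  E             10.5      2.262     0.2927
  solve Keq expr → x = -0.0216; check Q = 0.001164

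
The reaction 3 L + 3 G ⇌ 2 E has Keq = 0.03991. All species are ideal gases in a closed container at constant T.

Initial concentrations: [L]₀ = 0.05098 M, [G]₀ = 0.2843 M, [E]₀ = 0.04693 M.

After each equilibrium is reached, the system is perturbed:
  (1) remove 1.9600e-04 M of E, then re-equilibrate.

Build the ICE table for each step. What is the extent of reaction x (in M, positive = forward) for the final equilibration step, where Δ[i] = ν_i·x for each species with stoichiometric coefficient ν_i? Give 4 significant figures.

Q₀ = 723.4 vs Keq = 0.03991 ⇒ Q>K, reverse
Step 1:
                    L           G           E
  init        0.05098      0.2843     0.04693
  Δ           0.06783     0.06783    -0.04522
  eq           0.1188      0.3521     0.00171
  solve Keq expr → x = -0.02261; check Q = 0.03991
Then remove 1.9600e-04 M of E.
Step 2:
                    L           G           E
  init         0.1188      0.3521    0.001514
  Δ       -2.8181e-04 -2.8181e-04  1.8788e-04
  eq           0.1185      0.3518    0.001701
  solve Keq expr → x = 9.3938e-05; check Q = 0.03991

x = 9.3938e-05 M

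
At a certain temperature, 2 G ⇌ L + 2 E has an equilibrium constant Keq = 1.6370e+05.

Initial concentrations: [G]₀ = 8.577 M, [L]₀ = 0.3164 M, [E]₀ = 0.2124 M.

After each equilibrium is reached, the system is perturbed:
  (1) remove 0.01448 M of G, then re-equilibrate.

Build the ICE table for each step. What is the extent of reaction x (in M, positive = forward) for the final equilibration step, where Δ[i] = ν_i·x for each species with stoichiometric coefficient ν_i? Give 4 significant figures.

Q₀ = 1.9403e-04 vs Keq = 1.6370e+05 ⇒ Q<K, forward
Step 1:
                  G         L         E
  Initial     8.577    0.3164    0.2124
  Change     -8.531     4.265     8.531
  Equil     0.04626     4.582     8.743
  solve Keq expr → x = 4.265; check Q = 1.6370e+05
Then remove 0.01448 M of G.
Step 2:
                  G         L         E
  Initial   0.03178     4.582     8.743
  Change    0.01437 -0.007184  -0.01437
  Equil     0.04614     4.575     8.729
  solve Keq expr → x = -0.007184; check Q = 1.6370e+05

x = -0.007184 M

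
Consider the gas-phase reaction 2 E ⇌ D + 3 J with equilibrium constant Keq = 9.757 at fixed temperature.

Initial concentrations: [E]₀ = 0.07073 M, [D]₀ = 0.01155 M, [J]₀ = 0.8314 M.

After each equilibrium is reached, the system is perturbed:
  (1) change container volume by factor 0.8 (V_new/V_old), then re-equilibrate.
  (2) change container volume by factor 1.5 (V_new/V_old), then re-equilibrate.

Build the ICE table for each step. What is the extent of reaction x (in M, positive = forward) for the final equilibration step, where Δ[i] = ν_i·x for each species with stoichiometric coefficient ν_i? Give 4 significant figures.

Q₀ = 1.327 vs Keq = 9.757 ⇒ Q<K, forward
Step 1:
                   E          D          J
  I          0.07073    0.01155     0.8314
  C         -0.02863    0.01432    0.04295
  E           0.0421    0.02587     0.8744
  solve Keq expr → x = 0.01432; check Q = 9.757
Then change container volume by factor 0.8 (V_new/V_old).
Step 2:
                   E          D          J
  I          0.05262    0.03233      1.093
  C         0.007964  -0.003982   -0.01195
  E          0.06058    0.02835      1.081
  solve Keq expr → x = -0.003982; check Q = 9.757
Then change container volume by factor 1.5 (V_new/V_old).
Step 3:
                   E          D          J
  I          0.04039     0.0189     0.7207
  C         -0.00941   0.004705    0.01411
  E          0.03098    0.02361     0.7348
  solve Keq expr → x = 0.004705; check Q = 9.757

x = 0.004705 M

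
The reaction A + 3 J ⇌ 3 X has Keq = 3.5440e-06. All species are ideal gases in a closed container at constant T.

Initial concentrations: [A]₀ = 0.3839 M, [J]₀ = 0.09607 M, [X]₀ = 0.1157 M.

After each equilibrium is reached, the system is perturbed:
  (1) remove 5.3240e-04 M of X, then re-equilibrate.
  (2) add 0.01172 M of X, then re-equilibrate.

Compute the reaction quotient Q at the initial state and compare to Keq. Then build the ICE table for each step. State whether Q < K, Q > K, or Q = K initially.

Q₀ = 4.55 vs Keq = 3.5440e-06 ⇒ Q>K, reverse
Step 1:
                  A         J         X
  Initial    0.3839   0.09607    0.1157
  Change    0.03777    0.1133   -0.1133
  Equil      0.4217    0.2094  0.002394
  solve Keq expr → x = -0.03777; check Q = 3.5440e-06
Then remove 5.3240e-04 M of X.
Step 2:
                  A         J         X
  Initial    0.4217    0.2094  0.001861
  Change  -1.7535e-04 -5.2605e-04 5.2605e-04
  Equil      0.4215    0.2089  0.002387
  solve Keq expr → x = 1.7535e-04; check Q = 3.5440e-06
Then add 0.01172 M of X.
Step 3:
                  A         J         X
  Initial    0.4215    0.2089   0.01411
  Change    0.00386   0.01158  -0.01158
  Equil      0.4254    0.2204  0.002527
  solve Keq expr → x = -0.00386; check Q = 3.5440e-06

Q₀ = 4.55; Q > K (proceeds reverse)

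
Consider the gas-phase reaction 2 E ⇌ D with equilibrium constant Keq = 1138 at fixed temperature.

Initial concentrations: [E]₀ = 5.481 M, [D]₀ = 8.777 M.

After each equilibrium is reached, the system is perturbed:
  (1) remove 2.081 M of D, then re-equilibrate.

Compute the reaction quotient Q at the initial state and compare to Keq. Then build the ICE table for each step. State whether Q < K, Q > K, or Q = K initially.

Q₀ = 0.2922; Q < K (proceeds forward)

Q₀ = 0.2922 vs Keq = 1138 ⇒ Q<K, forward
Step 1:
                   E          D
  Initial      5.481      8.777
  Change      -5.381       2.69
  Equil       0.1004      11.47
  solve Keq expr → x = 2.69; check Q = 1138
Then remove 2.081 M of D.
Step 2:
                   E          D
  Initial     0.1004      9.386
  Change   -0.009541    0.00477
  Equil      0.09084      9.391
  solve Keq expr → x = 0.00477; check Q = 1138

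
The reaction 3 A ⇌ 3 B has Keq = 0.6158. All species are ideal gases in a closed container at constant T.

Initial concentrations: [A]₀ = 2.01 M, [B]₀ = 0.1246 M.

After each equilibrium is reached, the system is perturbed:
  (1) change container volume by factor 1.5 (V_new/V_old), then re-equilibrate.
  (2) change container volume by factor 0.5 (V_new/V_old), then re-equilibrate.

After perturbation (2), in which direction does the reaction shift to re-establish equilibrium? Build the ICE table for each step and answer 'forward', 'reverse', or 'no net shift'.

Direction: no net shift

Q₀ = 2.3821e-04 vs Keq = 0.6158 ⇒ Q<K, forward
Step 1:
                   A          B
  Initial       2.01     0.1246
  Change     -0.8566     0.8566
  Equil        1.153     0.9812
  solve Keq expr → x = 0.2855; check Q = 0.6158
Then change container volume by factor 1.5 (V_new/V_old).
Step 2:
                   A          B
  Initial     0.7689     0.6542
  Change           0          0
  Equil       0.7689     0.6542
  solve Keq expr → x = 0; check Q = 0.6158
Then change container volume by factor 0.5 (V_new/V_old).
Step 3:
                   A          B
  Initial      1.538      1.308
  Change           0          0
  Equil        1.538      1.308
  solve Keq expr → x = 0; check Q = 0.6158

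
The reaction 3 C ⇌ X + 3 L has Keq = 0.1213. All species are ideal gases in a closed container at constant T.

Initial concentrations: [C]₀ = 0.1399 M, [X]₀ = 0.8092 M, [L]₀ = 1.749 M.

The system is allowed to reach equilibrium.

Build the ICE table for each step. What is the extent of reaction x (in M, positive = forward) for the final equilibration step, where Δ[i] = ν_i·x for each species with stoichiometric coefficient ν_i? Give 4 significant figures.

x = -0.3382 M

Q₀ = 1581 vs Keq = 0.1213 ⇒ Q>K, reverse
Step 1:
                  C         X         L
  I          0.1399    0.8092     1.749
  C           1.015   -0.3382    -1.015
  E           1.154     0.471    0.7345
  solve Keq expr → x = -0.3382; check Q = 0.1213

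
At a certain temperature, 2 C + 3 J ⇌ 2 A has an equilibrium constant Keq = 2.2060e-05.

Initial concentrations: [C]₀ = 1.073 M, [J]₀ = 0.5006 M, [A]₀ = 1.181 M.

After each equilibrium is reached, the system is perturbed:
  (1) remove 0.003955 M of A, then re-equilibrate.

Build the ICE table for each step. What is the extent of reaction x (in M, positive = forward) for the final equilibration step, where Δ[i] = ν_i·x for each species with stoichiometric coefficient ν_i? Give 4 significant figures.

x = 0.001883 M

Q₀ = 9.657 vs Keq = 2.2060e-05 ⇒ Q>K, reverse
Step 1:
                    C           J           A
  Initial       1.073      0.5006       1.181
  Change        1.147        1.72      -1.147
  Equil          2.22        2.22     0.03449
  solve Keq expr → x = -0.5733; check Q = 2.2060e-05
Then remove 0.003955 M of A.
Step 2:
                    C           J           A
  Initial        2.22        2.22     0.03054
  Change    -0.003765   -0.005648    0.003765
  Equil         2.216       2.215      0.0343
  solve Keq expr → x = 0.001883; check Q = 2.2060e-05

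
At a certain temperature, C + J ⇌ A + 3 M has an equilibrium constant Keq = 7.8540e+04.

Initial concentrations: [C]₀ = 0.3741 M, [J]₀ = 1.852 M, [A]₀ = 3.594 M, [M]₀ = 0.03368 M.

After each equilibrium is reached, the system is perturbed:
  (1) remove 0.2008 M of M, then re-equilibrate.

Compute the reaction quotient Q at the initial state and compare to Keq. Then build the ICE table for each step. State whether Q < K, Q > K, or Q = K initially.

Q₀ = 1.9818e-04; Q < K (proceeds forward)

Q₀ = 1.9818e-04 vs Keq = 7.8540e+04 ⇒ Q<K, forward
Step 1:
                    C           J           A           M
  I            0.3741       1.852       3.594     0.03368
  C            -0.374      -0.374       0.374       1.122
  E        5.2783e-05       1.478       3.968       1.156
  solve Keq expr → x = 0.374; check Q = 7.8540e+04
Then remove 0.2008 M of M.
Step 2:
                    C           J           A           M
  I        5.2783e-05       1.478       3.968       0.955
  C       -2.3000e-05 -2.3000e-05  2.3000e-05  6.9001e-05
  E        2.9783e-05       1.478       3.968      0.9551
  solve Keq expr → x = 2.3000e-05; check Q = 7.8540e+04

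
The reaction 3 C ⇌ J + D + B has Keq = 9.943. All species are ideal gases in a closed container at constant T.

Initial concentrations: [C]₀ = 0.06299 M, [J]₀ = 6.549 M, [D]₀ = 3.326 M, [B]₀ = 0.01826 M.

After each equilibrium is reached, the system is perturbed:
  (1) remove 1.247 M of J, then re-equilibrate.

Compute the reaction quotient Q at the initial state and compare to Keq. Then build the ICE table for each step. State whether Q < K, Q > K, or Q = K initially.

Q₀ = 1591 vs Keq = 9.943 ⇒ Q>K, reverse
Step 1:
                    C           J           D           B
  init        0.06299       6.549       3.326     0.01826
  Δ           0.05265    -0.01755    -0.01755    -0.01755
  eq           0.1156       6.531       3.308  7.1147e-04
  solve Keq expr → x = -0.01755; check Q = 9.943
Then remove 1.247 M of J.
Step 2:
                    C           J           D           B
  init         0.1156       5.284       3.308  7.1147e-04
  Δ       -4.7134e-04  1.5711e-04  1.5711e-04  1.5711e-04
  eq           0.1152       5.285       3.309  8.6858e-04
  solve Keq expr → x = 1.5711e-04; check Q = 9.943

Q₀ = 1591; Q > K (proceeds reverse)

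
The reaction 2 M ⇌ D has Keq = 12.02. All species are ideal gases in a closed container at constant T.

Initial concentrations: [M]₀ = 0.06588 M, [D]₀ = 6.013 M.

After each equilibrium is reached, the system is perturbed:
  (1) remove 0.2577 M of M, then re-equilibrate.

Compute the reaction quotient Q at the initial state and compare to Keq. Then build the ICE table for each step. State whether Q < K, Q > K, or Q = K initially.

Q₀ = 1385; Q > K (proceeds reverse)

Q₀ = 1385 vs Keq = 12.02 ⇒ Q>K, reverse
Step 1:
                  M         D
  init      0.06588     6.013
  Δ          0.6228   -0.3114
  eq         0.6887     5.702
  solve Keq expr → x = -0.3114; check Q = 12.02
Then remove 0.2577 M of M.
Step 2:
                  M         D
  init        0.431     5.702
  Δ          0.2501   -0.1251
  eq         0.6811     5.577
  solve Keq expr → x = -0.1251; check Q = 12.02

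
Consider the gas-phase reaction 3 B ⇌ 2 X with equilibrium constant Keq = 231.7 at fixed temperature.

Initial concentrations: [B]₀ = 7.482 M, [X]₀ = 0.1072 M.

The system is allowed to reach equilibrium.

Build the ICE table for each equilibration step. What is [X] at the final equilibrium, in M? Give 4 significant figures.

Q₀ = 2.7437e-05 vs Keq = 231.7 ⇒ Q<K, forward
Step 1:
                   B          X
  Initial      7.482     0.1072
  Change       -7.02       4.68
  Equil       0.4624      4.787
  solve Keq expr → x = 2.34; check Q = 231.7

[X]_eq = 4.787 M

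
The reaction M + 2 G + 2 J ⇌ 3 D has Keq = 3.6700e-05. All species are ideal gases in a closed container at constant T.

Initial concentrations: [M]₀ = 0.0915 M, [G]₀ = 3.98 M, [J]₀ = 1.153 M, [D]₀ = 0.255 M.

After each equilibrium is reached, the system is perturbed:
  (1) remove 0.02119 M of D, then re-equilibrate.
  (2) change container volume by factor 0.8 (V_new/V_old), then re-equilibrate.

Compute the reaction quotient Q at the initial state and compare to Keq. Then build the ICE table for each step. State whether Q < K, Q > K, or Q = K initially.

Q₀ = 0.008605 vs Keq = 3.6700e-05 ⇒ Q>K, reverse
Step 1:
                    M           G           J           D
  init         0.0915        3.98       1.153       0.255
  Δ            0.0668      0.1336      0.1336     -0.2004
  eq           0.1583       4.114       1.287      0.0546
  solve Keq expr → x = -0.0668; check Q = 3.6700e-05
Then remove 0.02119 M of D.
Step 2:
                    M           G           J           D
  init         0.1583       4.114       1.287     0.03341
  Δ         -0.006643    -0.01329    -0.01329     0.01993
  eq           0.1517         4.1       1.273     0.05334
  solve Keq expr → x = 0.006643; check Q = 3.6700e-05
Then change container volume by factor 0.8 (V_new/V_old).
Step 3:
                    M           G           J           D
  init         0.1896       5.125       1.592     0.06667
  Δ          -0.00332   -0.006639   -0.006639    0.009959
  eq           0.1863       5.119       1.585     0.07663
  solve Keq expr → x = 0.00332; check Q = 3.6700e-05

Q₀ = 0.008605; Q > K (proceeds reverse)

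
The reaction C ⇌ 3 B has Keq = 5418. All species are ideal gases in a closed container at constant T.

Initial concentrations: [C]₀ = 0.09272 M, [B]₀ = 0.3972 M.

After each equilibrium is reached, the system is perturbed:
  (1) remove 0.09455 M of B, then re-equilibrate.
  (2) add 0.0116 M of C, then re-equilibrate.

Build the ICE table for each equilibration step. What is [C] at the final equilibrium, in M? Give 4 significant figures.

[C]_eq = 4.3033e-05 M

Q₀ = 0.6759 vs Keq = 5418 ⇒ Q<K, forward
Step 1:
                  C         B
  I         0.09272    0.3972
  C        -0.09266     0.278
  E       5.6812e-05    0.6752
  solve Keq expr → x = 0.09266; check Q = 5418
Then remove 0.09455 M of B.
Step 2:
                  C         B
  I       5.6812e-05    0.5806
  C       -2.0669e-05 6.2007e-05
  E       3.6143e-05    0.5807
  solve Keq expr → x = 2.0669e-05; check Q = 5418
Then add 0.0116 M of C.
Step 3:
                  C         B
  I         0.01164    0.5807
  C        -0.01159   0.03478
  E       4.3033e-05    0.6155
  solve Keq expr → x = 0.01159; check Q = 5418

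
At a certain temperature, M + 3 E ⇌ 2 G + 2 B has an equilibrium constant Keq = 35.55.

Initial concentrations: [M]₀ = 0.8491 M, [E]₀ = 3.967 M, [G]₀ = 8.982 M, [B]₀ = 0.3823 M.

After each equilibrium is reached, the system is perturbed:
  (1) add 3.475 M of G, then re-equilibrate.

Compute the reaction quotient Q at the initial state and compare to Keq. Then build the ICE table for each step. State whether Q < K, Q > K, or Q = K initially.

Q₀ = 0.2224; Q < K (proceeds forward)

Q₀ = 0.2224 vs Keq = 35.55 ⇒ Q<K, forward
Step 1:
                  M         E         G         B
  init       0.8491     3.967     8.982    0.3823
  Δ         -0.4978    -1.493    0.9956    0.9956
  eq         0.3513     2.474     9.978     1.378
  solve Keq expr → x = 0.4978; check Q = 35.55
Then add 3.475 M of G.
Step 2:
                  M         E         G         B
  init       0.3513     2.474     13.45     1.378
  Δ         0.06313    0.1894   -0.1263   -0.1263
  eq         0.4144     2.663     13.33     1.252
  solve Keq expr → x = -0.06313; check Q = 35.55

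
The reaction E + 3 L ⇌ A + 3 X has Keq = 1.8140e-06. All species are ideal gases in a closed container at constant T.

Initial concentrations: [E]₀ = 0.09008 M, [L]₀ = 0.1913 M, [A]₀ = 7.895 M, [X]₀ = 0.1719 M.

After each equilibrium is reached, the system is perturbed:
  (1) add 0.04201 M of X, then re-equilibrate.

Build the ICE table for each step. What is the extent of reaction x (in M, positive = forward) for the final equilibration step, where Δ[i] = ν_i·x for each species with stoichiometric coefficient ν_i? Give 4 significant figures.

Q₀ = 63.59 vs Keq = 1.8140e-06 ⇒ Q>K, reverse
Step 1:
                   E          L          A          X
  Initial    0.09008     0.1913      7.895     0.1719
  Change     0.05691     0.1707   -0.05691    -0.1707
  Equil        0.147      0.362      7.838   0.001173
  solve Keq expr → x = -0.05691; check Q = 1.8140e-06
Then add 0.04201 M of X.
Step 2:
                   E          L          A          X
  Initial      0.147      0.362      7.838    0.04318
  Change     0.01394    0.04183   -0.01394   -0.04183
  Equil       0.1609     0.4039      7.824    0.00135
  solve Keq expr → x = -0.01394; check Q = 1.8140e-06

x = -0.01394 M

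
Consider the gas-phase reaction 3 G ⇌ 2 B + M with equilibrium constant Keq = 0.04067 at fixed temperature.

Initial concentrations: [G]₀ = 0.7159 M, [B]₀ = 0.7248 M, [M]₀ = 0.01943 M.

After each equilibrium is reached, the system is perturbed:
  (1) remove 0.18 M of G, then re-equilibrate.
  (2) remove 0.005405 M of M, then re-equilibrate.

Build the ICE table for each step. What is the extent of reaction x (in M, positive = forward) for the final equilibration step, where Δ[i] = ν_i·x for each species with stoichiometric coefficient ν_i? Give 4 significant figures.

x = 0.004205 M

Q₀ = 0.02782 vs Keq = 0.04067 ⇒ Q<K, forward
Step 1:
                   G          B          M
  I           0.7159     0.7248    0.01943
  C         -0.01807    0.01205   0.006024
  E           0.6978     0.7368    0.02545
  solve Keq expr → x = 0.006024; check Q = 0.04067
Then remove 0.18 M of G.
Step 2:
                   G          B          M
  I           0.5178     0.7368    0.02545
  C          0.03567   -0.02378   -0.01189
  E           0.5535     0.7131    0.01356
  solve Keq expr → x = -0.01189; check Q = 0.04067
Then remove 0.005405 M of M.
Step 3:
                   G          B          M
  I           0.5535     0.7131   0.008158
  C         -0.01262    0.00841   0.004205
  E           0.5409     0.7215    0.01236
  solve Keq expr → x = 0.004205; check Q = 0.04067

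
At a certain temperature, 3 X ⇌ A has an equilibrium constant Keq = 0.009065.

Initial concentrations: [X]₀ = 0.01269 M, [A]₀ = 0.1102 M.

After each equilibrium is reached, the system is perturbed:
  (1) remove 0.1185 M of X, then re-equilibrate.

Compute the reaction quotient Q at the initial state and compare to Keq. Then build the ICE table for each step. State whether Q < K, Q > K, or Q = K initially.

Q₀ = 5.3926e+04; Q > K (proceeds reverse)

Q₀ = 5.3926e+04 vs Keq = 0.009065 ⇒ Q>K, reverse
Step 1:
                   X          A
  init       0.01269     0.1102
  Δ           0.3295    -0.1098
  eq          0.3422 3.6325e-04
  solve Keq expr → x = -0.1098; check Q = 0.009065
Then remove 0.1185 M of X.
Step 2:
                   X          A
  init        0.2237 3.6325e-04
  Δ       7.8212e-04 -2.6071e-04
  eq          0.2245 1.0255e-04
  solve Keq expr → x = -2.6071e-04; check Q = 0.009065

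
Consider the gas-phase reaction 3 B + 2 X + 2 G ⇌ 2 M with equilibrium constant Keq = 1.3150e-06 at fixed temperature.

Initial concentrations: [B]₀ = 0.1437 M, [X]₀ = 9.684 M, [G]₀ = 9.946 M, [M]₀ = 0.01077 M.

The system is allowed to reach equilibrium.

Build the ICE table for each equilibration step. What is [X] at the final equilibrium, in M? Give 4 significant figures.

[X]_eq = 9.688 M

Q₀ = 4.2136e-06 vs Keq = 1.3150e-06 ⇒ Q>K, reverse
Step 1:
                  B         X         G         M
  Initial    0.1437     9.684     9.946   0.01077
  Change   0.006502  0.004335  0.004335 -0.004335
  Equil      0.1502     9.688      9.95  0.006435
  solve Keq expr → x = -0.002167; check Q = 1.3150e-06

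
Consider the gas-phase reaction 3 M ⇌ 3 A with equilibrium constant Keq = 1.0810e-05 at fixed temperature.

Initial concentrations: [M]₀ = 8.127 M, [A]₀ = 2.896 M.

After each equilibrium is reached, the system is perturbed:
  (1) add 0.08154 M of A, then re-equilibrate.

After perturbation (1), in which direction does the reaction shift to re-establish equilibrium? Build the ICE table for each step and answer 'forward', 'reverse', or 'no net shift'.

Q₀ = 0.04525 vs Keq = 1.0810e-05 ⇒ Q>K, reverse
Step 1:
                  M         A
  init        8.127     2.896
  Δ           2.658    -2.658
  eq          10.78    0.2385
  solve Keq expr → x = -0.8858; check Q = 1.0810e-05
Then add 0.08154 M of A.
Step 2:
                  M         A
  init        10.78      0.32
  Δ         0.07978  -0.07978
  eq          10.86    0.2402
  solve Keq expr → x = -0.02659; check Q = 1.0810e-05

Direction: reverse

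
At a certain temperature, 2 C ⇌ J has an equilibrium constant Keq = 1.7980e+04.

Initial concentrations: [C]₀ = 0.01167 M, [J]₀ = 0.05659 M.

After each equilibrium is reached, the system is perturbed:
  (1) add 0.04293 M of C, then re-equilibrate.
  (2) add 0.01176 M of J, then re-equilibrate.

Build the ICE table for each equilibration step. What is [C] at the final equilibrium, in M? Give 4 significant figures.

[C]_eq = 0.002293 M

Q₀ = 415.5 vs Keq = 1.7980e+04 ⇒ Q<K, forward
Step 1:
                  C         J
  I         0.01167   0.05659
  C       -0.009821   0.00491
  E        0.001849    0.0615
  solve Keq expr → x = 0.00491; check Q = 1.7980e+04
Then add 0.04293 M of C.
Step 2:
                  C         J
  I         0.04478    0.0615
  C        -0.04263   0.02132
  E        0.002146   0.08282
  solve Keq expr → x = 0.02132; check Q = 1.7980e+04
Then add 0.01176 M of J.
Step 3:
                  C         J
  I        0.002146   0.09458
  C       1.4643e-04 -7.3217e-05
  E        0.002293    0.0945
  solve Keq expr → x = -7.3217e-05; check Q = 1.7980e+04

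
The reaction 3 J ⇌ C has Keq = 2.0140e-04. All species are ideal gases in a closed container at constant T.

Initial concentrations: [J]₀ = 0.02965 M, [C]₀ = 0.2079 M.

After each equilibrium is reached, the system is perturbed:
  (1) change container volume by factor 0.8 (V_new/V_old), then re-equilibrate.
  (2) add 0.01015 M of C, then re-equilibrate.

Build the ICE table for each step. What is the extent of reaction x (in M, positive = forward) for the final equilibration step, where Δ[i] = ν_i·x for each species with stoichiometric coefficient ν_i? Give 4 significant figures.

Q₀ = 7976 vs Keq = 2.0140e-04 ⇒ Q>K, reverse
Step 1:
                    J           C
  Initial     0.02965      0.2079
  Change       0.6235     -0.2078
  Equil        0.6532  5.6126e-05
  solve Keq expr → x = -0.2078; check Q = 2.0140e-04
Then change container volume by factor 0.8 (V_new/V_old).
Step 2:
                    J           C
  Initial      0.8165  7.0157e-05
  Change  -1.1825e-04  3.9416e-05
  Equil        0.8164  1.0957e-04
  solve Keq expr → x = 3.9416e-05; check Q = 2.0140e-04
Then add 0.01015 M of C.
Step 3:
                    J           C
  Initial      0.8164     0.01026
  Change      0.03041    -0.01014
  Equil        0.8468  1.2228e-04
  solve Keq expr → x = -0.01014; check Q = 2.0140e-04

x = -0.01014 M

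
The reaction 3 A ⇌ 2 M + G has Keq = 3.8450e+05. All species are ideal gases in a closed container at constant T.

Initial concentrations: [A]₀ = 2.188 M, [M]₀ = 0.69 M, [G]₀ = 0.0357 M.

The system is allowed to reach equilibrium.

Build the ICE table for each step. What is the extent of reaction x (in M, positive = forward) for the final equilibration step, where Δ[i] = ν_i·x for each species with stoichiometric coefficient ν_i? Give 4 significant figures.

Q₀ = 0.001623 vs Keq = 3.8450e+05 ⇒ Q<K, forward
Step 1:
                  A         M         G
  Initial     2.188      0.69    0.0357
  Change     -2.167     1.445    0.7224
  Equil     0.02079     2.135    0.7581
  solve Keq expr → x = 0.7224; check Q = 3.8450e+05

x = 0.7224 M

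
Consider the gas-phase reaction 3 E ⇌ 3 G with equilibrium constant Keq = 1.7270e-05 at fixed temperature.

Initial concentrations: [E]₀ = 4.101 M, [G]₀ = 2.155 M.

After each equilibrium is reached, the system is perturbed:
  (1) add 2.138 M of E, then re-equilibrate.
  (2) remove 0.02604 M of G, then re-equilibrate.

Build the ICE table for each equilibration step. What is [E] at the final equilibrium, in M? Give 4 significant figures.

[E]_eq = 8.157 M

Q₀ = 0.1451 vs Keq = 1.7270e-05 ⇒ Q>K, reverse
Step 1:
                    E           G
  init          4.101       2.155
  Δ             1.997      -1.997
  eq            6.098      0.1576
  solve Keq expr → x = -0.6658; check Q = 1.7270e-05
Then add 2.138 M of E.
Step 2:
                    E           G
  init          8.236      0.1576
  Δ          -0.05387     0.05387
  eq            8.182      0.2115
  solve Keq expr → x = 0.01796; check Q = 1.7270e-05
Then remove 0.02604 M of G.
Step 3:
                    E           G
  init          8.182      0.1855
  Δ          -0.02538     0.02538
  eq            8.157      0.2108
  solve Keq expr → x = 0.008461; check Q = 1.7270e-05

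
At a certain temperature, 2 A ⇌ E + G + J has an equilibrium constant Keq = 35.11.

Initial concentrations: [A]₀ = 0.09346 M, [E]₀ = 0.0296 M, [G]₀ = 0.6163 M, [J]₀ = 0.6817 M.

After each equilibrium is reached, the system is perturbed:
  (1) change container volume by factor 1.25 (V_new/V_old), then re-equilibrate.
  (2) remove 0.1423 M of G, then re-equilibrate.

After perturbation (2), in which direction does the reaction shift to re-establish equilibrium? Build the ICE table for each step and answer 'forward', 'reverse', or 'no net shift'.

Q₀ = 1.424 vs Keq = 35.11 ⇒ Q<K, forward
Step 1:
                  A         E         G         J
  I         0.09346    0.0296    0.6163    0.6817
  C        -0.06485   0.03243   0.03243   0.03243
  E         0.02861   0.06203    0.6487    0.7141
  solve Keq expr → x = 0.03243; check Q = 35.11
Then change container volume by factor 1.25 (V_new/V_old).
Step 2:
                  A         E         G         J
  I         0.02289   0.04962     0.519    0.5713
  C       -0.002154  0.001077  0.001077  0.001077
  E         0.02073    0.0507    0.5201    0.5724
  solve Keq expr → x = 0.001077; check Q = 35.11
Then remove 0.1423 M of G.
Step 3:
                  A         E         G         J
  I         0.02073    0.0507    0.3778    0.5724
  C       -0.002769  0.001384  0.001384  0.001384
  E         0.01796   0.05208    0.3791    0.5738
  solve Keq expr → x = 0.001384; check Q = 35.11

Direction: forward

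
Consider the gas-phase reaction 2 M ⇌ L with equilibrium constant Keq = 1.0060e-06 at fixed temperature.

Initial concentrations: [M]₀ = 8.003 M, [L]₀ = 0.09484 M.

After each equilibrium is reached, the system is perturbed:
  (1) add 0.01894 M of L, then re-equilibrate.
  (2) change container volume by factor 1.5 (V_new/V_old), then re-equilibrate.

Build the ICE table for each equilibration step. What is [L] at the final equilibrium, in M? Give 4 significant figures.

[L]_eq = 3.0288e-05 M

Q₀ = 0.001481 vs Keq = 1.0060e-06 ⇒ Q>K, reverse
Step 1:
                    M           L
  I             8.003     0.09484
  C            0.1895    -0.09477
  E             8.193  6.7520e-05
  solve Keq expr → x = -0.09477; check Q = 1.0060e-06
Then add 0.01894 M of L.
Step 2:
                    M           L
  I             8.193     0.01901
  C           0.03788    -0.01894
  E              8.23  6.8146e-05
  solve Keq expr → x = -0.01894; check Q = 1.0060e-06
Then change container volume by factor 1.5 (V_new/V_old).
Step 3:
                    M           L
  I             5.487  4.5431e-05
  C        3.0287e-05 -1.5143e-05
  E             5.487  3.0288e-05
  solve Keq expr → x = -1.5143e-05; check Q = 1.0060e-06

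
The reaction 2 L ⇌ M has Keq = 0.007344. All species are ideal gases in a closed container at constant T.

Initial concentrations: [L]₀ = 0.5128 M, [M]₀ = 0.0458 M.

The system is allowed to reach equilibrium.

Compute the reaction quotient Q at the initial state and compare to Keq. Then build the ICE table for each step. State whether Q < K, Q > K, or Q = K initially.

Q₀ = 0.1742; Q > K (proceeds reverse)

Q₀ = 0.1742 vs Keq = 0.007344 ⇒ Q>K, reverse
Step 1:
                   L          M
  init        0.5128     0.0458
  Δ          0.08633   -0.04316
  eq          0.5991   0.002636
  solve Keq expr → x = -0.04316; check Q = 0.007344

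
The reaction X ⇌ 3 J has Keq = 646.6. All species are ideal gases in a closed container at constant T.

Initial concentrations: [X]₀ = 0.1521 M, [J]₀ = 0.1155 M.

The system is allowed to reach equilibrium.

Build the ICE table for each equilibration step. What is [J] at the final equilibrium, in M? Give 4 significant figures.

Q₀ = 0.01013 vs Keq = 646.6 ⇒ Q<K, forward
Step 1:
                   X          J
  Initial     0.1521     0.1155
  Change     -0.1518     0.4554
  Equil   2.8782e-04     0.5709
  solve Keq expr → x = 0.1518; check Q = 646.6

[J]_eq = 0.5709 M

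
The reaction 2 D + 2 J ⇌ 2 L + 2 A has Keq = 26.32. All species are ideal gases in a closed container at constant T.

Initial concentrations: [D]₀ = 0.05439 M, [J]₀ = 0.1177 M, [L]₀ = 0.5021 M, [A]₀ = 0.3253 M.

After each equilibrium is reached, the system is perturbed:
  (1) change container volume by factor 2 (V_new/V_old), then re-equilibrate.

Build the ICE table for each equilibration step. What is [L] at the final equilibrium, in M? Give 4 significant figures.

[L]_eq = 0.2181 M

Q₀ = 651 vs Keq = 26.32 ⇒ Q>K, reverse
Step 1:
                  D         J         L         A
  I         0.05439    0.1177    0.5021    0.3253
  C         0.06583   0.06583  -0.06583  -0.06583
  E          0.1202    0.1835    0.4363    0.2595
  solve Keq expr → x = -0.03292; check Q = 26.32
Then change container volume by factor 2 (V_new/V_old).
Step 2:
                  D         J         L         A
  I         0.06011   0.09177    0.2181    0.1297
  C               0         0         0         0
  E         0.06011   0.09177    0.2181    0.1297
  solve Keq expr → x = 0; check Q = 26.32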